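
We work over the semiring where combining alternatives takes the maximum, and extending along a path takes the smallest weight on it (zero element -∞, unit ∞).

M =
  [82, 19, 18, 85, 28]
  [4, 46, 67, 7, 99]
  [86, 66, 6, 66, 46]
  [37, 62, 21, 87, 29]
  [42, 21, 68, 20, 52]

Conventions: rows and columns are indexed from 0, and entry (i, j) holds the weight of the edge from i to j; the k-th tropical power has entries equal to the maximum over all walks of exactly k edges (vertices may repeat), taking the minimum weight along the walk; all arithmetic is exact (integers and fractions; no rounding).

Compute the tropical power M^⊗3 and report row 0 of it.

M^⊗2:
  [82, 62, 28, 85, 29]
  [67, 66, 68, 66, 52]
  [82, 62, 66, 85, 66]
  [37, 62, 62, 87, 62]
  [68, 66, 52, 66, 52]
M^⊗3:
  [82, 62, 62, 85, 62]
  [68, 66, 66, 67, 66]
  [82, 66, 66, 85, 62]
  [62, 62, 62, 87, 62]
  [68, 62, 66, 68, 66]
Answer: row 0 of M^⊗3 = [82, 62, 62, 85, 62]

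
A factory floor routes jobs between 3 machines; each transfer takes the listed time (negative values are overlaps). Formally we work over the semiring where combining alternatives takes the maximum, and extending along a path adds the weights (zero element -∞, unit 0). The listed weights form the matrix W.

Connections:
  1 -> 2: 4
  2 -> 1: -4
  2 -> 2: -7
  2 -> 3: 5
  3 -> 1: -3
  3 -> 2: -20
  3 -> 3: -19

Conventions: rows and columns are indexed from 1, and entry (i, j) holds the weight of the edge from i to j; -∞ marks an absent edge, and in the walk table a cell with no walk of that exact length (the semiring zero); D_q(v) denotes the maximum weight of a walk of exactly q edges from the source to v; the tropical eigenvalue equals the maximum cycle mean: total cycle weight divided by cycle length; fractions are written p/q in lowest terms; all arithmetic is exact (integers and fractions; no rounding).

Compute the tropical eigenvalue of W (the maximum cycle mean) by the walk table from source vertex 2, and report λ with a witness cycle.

q=0: [-∞, 0, -∞]
q=1: [-4, -7, 5]
q=2: [2, 0, -2]
q=3: [-4, 6, 5]
Optimal cycle mean attained by: cycle 1->2->3->1, total 4 + 5 + (-3), length 3.
Answer: λ = 2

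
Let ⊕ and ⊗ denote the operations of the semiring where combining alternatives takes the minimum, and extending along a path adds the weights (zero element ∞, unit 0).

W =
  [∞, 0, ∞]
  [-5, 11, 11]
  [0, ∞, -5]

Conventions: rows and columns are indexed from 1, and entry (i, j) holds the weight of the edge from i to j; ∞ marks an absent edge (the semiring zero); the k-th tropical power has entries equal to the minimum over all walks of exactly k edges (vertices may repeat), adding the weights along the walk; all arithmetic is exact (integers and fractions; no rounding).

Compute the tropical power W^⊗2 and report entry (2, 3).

W^⊗2:
  [-5, 11, 11]
  [6, -5, 6]
  [-5, 0, -10]
Key observation: the optimum is the walk 2->3->3, with weight 11 + (-5) = 6.
Optimal value attained by: walk 2->3->3.
Answer: (W^⊗2)[2][3] = 6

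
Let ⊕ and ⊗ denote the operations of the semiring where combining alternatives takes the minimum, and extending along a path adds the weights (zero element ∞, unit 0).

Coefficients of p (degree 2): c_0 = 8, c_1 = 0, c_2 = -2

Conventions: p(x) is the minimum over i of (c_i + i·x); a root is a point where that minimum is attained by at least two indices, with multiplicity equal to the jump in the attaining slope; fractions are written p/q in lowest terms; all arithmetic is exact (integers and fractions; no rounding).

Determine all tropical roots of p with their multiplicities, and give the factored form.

hull edge (i=0, c=8) to (i=1, c=0): slope -8, span 1
hull edge (i=1, c=0) to (i=2, c=-2): slope -2, span 1
Factored form: p(x) = -2 ⊗ (x ⊕ 2) ⊗ (x ⊕ 8)
Answer: roots = 2 (mult 1), 8 (mult 1)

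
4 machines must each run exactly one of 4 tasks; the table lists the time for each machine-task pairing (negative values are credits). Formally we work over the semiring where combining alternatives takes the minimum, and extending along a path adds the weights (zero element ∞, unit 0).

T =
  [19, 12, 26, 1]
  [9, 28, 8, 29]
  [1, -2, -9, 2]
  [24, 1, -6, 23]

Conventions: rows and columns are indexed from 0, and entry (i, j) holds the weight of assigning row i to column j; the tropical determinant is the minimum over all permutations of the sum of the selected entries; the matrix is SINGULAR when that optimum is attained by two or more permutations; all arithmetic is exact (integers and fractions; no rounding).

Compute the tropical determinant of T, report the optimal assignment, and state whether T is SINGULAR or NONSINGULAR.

σ = (0, 1, 2, 3): 19 + 28 + (-9) + 23 = 61
σ = (0, 1, 3, 2): 19 + 28 + 2 + (-6) = 43
σ = (0, 2, 1, 3): 19 + 8 + (-2) + 23 = 48
σ = (0, 2, 3, 1): 19 + 8 + 2 + 1 = 30
σ = (0, 3, 1, 2): 19 + 29 + (-2) + (-6) = 40
σ = (0, 3, 2, 1): 19 + 29 + (-9) + 1 = 40
σ = (1, 0, 2, 3): 12 + 9 + (-9) + 23 = 35
σ = (1, 0, 3, 2): 12 + 9 + 2 + (-6) = 17
σ = (1, 2, 0, 3): 12 + 8 + 1 + 23 = 44
σ = (1, 2, 3, 0): 12 + 8 + 2 + 24 = 46
σ = (1, 3, 0, 2): 12 + 29 + 1 + (-6) = 36
σ = (1, 3, 2, 0): 12 + 29 + (-9) + 24 = 56
σ = (2, 0, 1, 3): 26 + 9 + (-2) + 23 = 56
σ = (2, 0, 3, 1): 26 + 9 + 2 + 1 = 38
σ = (2, 1, 0, 3): 26 + 28 + 1 + 23 = 78
σ = (2, 1, 3, 0): 26 + 28 + 2 + 24 = 80
σ = (2, 3, 0, 1): 26 + 29 + 1 + 1 = 57
σ = (2, 3, 1, 0): 26 + 29 + (-2) + 24 = 77
σ = (3, 0, 1, 2): 1 + 9 + (-2) + (-6) = 2
σ = (3, 0, 2, 1): 1 + 9 + (-9) + 1 = 2
σ = (3, 1, 0, 2): 1 + 28 + 1 + (-6) = 24
σ = (3, 1, 2, 0): 1 + 28 + (-9) + 24 = 44
σ = (3, 2, 0, 1): 1 + 8 + 1 + 1 = 11
σ = (3, 2, 1, 0): 1 + 8 + (-2) + 24 = 31
Optimal value attained by: σ = (3, 0, 1, 2).
Answer: det⊕(T) = 2; verdict: SINGULAR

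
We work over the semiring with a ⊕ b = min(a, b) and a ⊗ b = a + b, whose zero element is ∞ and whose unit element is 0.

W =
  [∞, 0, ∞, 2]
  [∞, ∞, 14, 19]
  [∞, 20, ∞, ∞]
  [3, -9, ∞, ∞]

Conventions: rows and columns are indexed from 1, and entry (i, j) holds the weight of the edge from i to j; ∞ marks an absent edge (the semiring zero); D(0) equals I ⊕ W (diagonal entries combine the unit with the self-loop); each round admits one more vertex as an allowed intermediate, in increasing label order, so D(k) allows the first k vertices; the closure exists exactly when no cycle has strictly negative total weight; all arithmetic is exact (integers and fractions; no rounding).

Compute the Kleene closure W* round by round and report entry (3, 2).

D(0):
  [0, 0, ∞, 2]
  [∞, 0, 14, 19]
  [∞, 20, 0, ∞]
  [3, -9, ∞, 0]
D(1):
  [0, 0, ∞, 2]
  [∞, 0, 14, 19]
  [∞, 20, 0, ∞]
  [3, -9, ∞, 0]
D(2):
  [0, 0, 14, 2]
  [∞, 0, 14, 19]
  [∞, 20, 0, 39]
  [3, -9, 5, 0]
D(3):
  [0, 0, 14, 2]
  [∞, 0, 14, 19]
  [∞, 20, 0, 39]
  [3, -9, 5, 0]
D(4):
  [0, -7, 7, 2]
  [22, 0, 14, 19]
  [42, 20, 0, 39]
  [3, -9, 5, 0]
Answer: W*[3][2] = 20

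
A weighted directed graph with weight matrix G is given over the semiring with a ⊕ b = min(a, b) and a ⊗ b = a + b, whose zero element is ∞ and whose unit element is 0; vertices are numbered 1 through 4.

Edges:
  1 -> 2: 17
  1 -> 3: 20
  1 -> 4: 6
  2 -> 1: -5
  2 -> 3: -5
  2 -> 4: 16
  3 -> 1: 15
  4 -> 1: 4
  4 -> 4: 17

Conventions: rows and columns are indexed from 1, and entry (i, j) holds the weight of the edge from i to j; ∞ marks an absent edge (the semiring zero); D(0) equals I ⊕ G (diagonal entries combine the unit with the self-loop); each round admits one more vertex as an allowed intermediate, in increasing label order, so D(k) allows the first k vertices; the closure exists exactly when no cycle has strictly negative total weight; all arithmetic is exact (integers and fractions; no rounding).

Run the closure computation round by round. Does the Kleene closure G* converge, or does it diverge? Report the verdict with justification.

D(0):
  [0, 17, 20, 6]
  [-5, 0, -5, 16]
  [15, ∞, 0, ∞]
  [4, ∞, ∞, 0]
D(1):
  [0, 17, 20, 6]
  [-5, 0, -5, 1]
  [15, 32, 0, 21]
  [4, 21, 24, 0]
D(2):
  [0, 17, 12, 6]
  [-5, 0, -5, 1]
  [15, 32, 0, 21]
  [4, 21, 16, 0]
D(3):
  [0, 17, 12, 6]
  [-5, 0, -5, 1]
  [15, 32, 0, 21]
  [4, 21, 16, 0]
D(4):
  [0, 17, 12, 6]
  [-5, 0, -5, 1]
  [15, 32, 0, 21]
  [4, 21, 16, 0]
Key observation: every diagonal entry stays at the unit through all rounds, so no improving cycle exists.
Answer: CONVERGES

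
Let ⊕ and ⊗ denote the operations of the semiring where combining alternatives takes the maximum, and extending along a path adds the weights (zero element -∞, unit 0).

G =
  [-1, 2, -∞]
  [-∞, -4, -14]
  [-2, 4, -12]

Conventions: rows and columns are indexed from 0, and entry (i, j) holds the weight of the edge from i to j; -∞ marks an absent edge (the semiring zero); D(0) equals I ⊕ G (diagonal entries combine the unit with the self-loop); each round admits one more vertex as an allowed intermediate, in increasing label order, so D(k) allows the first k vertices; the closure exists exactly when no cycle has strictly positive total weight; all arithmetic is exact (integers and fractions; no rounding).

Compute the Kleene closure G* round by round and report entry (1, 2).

D(0):
  [0, 2, -∞]
  [-∞, 0, -14]
  [-2, 4, 0]
D(1):
  [0, 2, -∞]
  [-∞, 0, -14]
  [-2, 4, 0]
D(2):
  [0, 2, -12]
  [-∞, 0, -14]
  [-2, 4, 0]
D(3):
  [0, 2, -12]
  [-16, 0, -14]
  [-2, 4, 0]
Answer: G*[1][2] = -14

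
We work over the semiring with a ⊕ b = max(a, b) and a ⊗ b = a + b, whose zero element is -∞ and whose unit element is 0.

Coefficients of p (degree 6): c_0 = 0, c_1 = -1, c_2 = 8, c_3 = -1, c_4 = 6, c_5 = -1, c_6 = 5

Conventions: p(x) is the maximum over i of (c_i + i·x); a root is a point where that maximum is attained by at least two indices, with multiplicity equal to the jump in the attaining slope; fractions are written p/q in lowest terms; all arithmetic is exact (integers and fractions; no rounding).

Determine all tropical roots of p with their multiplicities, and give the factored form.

hull edge (i=0, c=0) to (i=2, c=8): slope 4, span 2
hull edge (i=2, c=8) to (i=6, c=5): slope -3/4, span 4
Factored form: p(x) = 5 ⊗ (x ⊕ (-4)) ⊗ (x ⊕ (-4)) ⊗ (x ⊕ 3/4) ⊗ (x ⊕ 3/4) ⊗ (x ⊕ 3/4) ⊗ (x ⊕ 3/4)
Answer: roots = -4 (mult 2), 3/4 (mult 4)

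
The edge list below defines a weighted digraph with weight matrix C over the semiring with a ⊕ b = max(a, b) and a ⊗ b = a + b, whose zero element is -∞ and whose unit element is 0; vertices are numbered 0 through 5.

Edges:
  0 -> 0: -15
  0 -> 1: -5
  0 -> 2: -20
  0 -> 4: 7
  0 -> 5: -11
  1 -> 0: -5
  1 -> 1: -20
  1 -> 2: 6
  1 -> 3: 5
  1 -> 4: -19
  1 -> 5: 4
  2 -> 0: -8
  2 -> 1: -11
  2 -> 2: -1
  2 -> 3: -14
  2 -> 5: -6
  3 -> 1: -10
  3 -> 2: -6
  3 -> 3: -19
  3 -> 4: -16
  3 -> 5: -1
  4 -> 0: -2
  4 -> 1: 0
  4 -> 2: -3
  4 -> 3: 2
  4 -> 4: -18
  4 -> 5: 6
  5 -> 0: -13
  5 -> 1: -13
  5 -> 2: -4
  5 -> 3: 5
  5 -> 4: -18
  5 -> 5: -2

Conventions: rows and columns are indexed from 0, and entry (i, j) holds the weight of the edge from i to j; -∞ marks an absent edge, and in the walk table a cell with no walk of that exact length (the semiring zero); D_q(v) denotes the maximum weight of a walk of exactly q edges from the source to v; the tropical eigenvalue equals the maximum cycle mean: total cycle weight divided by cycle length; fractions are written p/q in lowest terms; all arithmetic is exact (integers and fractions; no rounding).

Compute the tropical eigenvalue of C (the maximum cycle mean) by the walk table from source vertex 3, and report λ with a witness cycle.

q=0: [-∞, -∞, -∞, 0, -∞, -∞]
q=1: [-∞, -10, -6, -19, -16, -1]
q=2: [-14, -14, -4, 4, -19, -3]
q=3: [-12, -6, -2, 2, -7, 3]
q=4: [-9, -7, 0, 8, -5, 1]
q=5: [-7, -2, 2, 6, -2, 7]
q=6: [-4, -2, 4, 12, 0, 5]
Optimal cycle mean attained by: cycle 0->4->0, total 7 + (-2), length 2.
Answer: λ = 5/2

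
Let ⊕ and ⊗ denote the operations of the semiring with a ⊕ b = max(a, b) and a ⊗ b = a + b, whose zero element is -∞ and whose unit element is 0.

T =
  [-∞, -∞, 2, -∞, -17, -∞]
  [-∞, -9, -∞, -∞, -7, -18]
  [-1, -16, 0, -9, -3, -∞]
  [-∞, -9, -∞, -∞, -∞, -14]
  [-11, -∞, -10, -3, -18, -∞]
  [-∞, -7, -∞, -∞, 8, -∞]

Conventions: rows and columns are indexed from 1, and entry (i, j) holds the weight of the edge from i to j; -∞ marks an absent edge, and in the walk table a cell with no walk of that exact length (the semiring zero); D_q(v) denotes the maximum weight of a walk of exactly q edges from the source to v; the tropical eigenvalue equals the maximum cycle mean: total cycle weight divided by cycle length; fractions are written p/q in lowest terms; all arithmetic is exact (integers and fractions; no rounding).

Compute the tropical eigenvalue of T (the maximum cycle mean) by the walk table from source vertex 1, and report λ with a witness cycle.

q=0: [0, -∞, -∞, -∞, -∞, -∞]
q=1: [-∞, -∞, 2, -∞, -17, -∞]
q=2: [1, -14, 2, -7, -1, -∞]
q=3: [1, -14, 3, -4, -1, -21]
q=4: [2, -13, 3, -4, 0, -18]
q=5: [2, -13, 4, -3, 0, -18]
q=6: [3, -12, 4, -3, 1, -17]
Optimal cycle mean attained by: cycle 1->3->1, total 2 + (-1), length 2.
Answer: λ = 1/2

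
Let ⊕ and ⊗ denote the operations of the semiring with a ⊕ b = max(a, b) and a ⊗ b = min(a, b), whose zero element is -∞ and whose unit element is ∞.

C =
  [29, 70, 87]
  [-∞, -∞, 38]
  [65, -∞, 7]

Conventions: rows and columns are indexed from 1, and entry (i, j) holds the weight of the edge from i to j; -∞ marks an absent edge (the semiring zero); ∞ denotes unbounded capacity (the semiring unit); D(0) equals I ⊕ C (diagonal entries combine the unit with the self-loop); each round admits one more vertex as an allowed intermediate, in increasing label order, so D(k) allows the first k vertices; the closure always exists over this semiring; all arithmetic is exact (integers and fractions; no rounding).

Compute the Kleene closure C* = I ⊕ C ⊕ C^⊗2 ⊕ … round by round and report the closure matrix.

D(0):
  [∞, 70, 87]
  [-∞, ∞, 38]
  [65, -∞, ∞]
D(1):
  [∞, 70, 87]
  [-∞, ∞, 38]
  [65, 65, ∞]
D(2):
  [∞, 70, 87]
  [-∞, ∞, 38]
  [65, 65, ∞]
D(3):
  [∞, 70, 87]
  [38, ∞, 38]
  [65, 65, ∞]
Answer: C* = [[∞, 70, 87], [38, ∞, 38], [65, 65, ∞]]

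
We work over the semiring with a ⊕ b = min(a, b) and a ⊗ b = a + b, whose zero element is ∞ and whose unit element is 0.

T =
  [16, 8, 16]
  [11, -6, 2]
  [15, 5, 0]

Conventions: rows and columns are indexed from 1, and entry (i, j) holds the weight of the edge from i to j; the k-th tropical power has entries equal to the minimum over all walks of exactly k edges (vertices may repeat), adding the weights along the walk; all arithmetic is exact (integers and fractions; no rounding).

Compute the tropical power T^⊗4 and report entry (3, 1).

T^⊗2:
  [19, 2, 10]
  [5, -12, -4]
  [15, -1, 0]
T^⊗3:
  [13, -4, 4]
  [-1, -18, -10]
  [10, -7, 0]
T^⊗4:
  [7, -10, -2]
  [-7, -24, -16]
  [4, -13, -5]
Key observation: the optimum is the walk 3->2->2->2->1, with weight 5 + (-6) + (-6) + 11 = 4.
Optimal value attained by: walk 3->2->2->2->1.
Answer: (T^⊗4)[3][1] = 4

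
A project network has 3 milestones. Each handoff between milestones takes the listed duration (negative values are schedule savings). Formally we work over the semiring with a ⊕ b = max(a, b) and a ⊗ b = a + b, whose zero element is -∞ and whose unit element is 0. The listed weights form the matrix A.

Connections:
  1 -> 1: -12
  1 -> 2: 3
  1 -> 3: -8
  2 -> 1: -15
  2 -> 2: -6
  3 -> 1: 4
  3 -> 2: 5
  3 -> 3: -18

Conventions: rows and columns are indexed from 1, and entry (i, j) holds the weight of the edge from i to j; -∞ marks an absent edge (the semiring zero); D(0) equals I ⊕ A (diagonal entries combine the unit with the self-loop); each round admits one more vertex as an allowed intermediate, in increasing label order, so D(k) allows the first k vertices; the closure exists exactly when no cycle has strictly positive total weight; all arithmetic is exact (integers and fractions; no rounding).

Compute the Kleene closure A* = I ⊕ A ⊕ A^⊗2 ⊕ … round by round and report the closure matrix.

D(0):
  [0, 3, -8]
  [-15, 0, -∞]
  [4, 5, 0]
D(1):
  [0, 3, -8]
  [-15, 0, -23]
  [4, 7, 0]
D(2):
  [0, 3, -8]
  [-15, 0, -23]
  [4, 7, 0]
D(3):
  [0, 3, -8]
  [-15, 0, -23]
  [4, 7, 0]
Answer: A* = [[0, 3, -8], [-15, 0, -23], [4, 7, 0]]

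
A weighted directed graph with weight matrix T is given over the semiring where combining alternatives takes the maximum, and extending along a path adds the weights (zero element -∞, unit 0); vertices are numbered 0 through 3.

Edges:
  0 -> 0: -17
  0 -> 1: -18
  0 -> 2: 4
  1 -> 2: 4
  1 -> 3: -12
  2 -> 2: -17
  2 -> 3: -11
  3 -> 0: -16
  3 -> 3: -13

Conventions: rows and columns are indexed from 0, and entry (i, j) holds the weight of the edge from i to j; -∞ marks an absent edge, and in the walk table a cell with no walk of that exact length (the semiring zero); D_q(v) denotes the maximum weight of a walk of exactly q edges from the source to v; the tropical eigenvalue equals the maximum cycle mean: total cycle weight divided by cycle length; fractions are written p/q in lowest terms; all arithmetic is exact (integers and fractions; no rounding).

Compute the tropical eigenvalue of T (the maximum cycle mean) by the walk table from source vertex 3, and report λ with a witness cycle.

q=0: [-∞, -∞, -∞, 0]
q=1: [-16, -∞, -∞, -13]
q=2: [-29, -34, -12, -26]
q=3: [-42, -47, -25, -23]
q=4: [-39, -60, -38, -36]
Optimal cycle mean attained by: cycle 0->2->3->0, total 4 + (-11) + (-16), length 3.
Answer: λ = -23/3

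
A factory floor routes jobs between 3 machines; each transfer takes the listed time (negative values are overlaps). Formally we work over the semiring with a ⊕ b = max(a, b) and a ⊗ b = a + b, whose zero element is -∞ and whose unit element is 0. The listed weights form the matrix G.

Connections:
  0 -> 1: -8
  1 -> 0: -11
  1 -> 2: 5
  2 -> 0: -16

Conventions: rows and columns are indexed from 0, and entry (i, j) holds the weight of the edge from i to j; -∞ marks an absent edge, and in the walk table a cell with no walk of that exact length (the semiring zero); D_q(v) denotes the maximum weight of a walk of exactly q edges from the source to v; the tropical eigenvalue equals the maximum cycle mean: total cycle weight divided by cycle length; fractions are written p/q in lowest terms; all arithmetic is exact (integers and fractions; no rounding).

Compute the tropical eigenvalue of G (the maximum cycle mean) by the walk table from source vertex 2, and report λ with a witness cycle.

q=0: [-∞, -∞, 0]
q=1: [-16, -∞, -∞]
q=2: [-∞, -24, -∞]
q=3: [-35, -∞, -19]
Optimal cycle mean attained by: cycle 0->1->2->0, total (-8) + 5 + (-16), length 3.
Answer: λ = -19/3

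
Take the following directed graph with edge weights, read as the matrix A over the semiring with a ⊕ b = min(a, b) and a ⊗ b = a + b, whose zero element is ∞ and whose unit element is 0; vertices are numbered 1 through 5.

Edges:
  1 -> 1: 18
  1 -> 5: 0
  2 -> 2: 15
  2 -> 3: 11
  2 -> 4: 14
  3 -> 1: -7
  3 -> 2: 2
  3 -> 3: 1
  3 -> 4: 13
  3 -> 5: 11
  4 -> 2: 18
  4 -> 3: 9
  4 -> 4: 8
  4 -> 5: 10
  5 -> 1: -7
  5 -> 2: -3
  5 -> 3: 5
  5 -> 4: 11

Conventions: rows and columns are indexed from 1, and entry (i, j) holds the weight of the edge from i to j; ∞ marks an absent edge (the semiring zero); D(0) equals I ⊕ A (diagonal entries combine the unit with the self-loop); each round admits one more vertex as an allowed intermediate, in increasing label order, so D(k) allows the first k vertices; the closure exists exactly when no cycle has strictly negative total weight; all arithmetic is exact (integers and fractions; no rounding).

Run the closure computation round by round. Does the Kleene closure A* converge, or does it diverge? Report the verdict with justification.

D(0):
  [0, ∞, ∞, ∞, 0]
  [∞, 0, 11, 14, ∞]
  [-7, 2, 0, 13, 11]
  [∞, 18, 9, 0, 10]
  [-7, -3, 5, 11, 0]
Detection: at round 1, diagonal entry (5, 5) turns strictly negative.
Key observation: the cycle 5->1->5 has total weight (-7) + 0, which is strictly negative.
Answer: DIVERGES — negative cycle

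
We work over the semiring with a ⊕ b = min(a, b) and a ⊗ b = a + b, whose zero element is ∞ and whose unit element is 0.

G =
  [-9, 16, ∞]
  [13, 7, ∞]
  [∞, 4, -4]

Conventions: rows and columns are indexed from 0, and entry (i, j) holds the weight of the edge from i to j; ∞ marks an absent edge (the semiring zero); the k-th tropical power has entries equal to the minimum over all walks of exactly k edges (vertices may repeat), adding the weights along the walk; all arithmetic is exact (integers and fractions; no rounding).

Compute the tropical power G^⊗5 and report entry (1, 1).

G^⊗2:
  [-18, 7, ∞]
  [4, 14, ∞]
  [17, 0, -8]
G^⊗3:
  [-27, -2, ∞]
  [-5, 20, ∞]
  [8, -4, -12]
G^⊗4:
  [-36, -11, ∞]
  [-14, 11, ∞]
  [-1, -8, -16]
G^⊗5:
  [-45, -20, ∞]
  [-23, 2, ∞]
  [-10, -12, -20]
Key observation: the optimum is the walk 1->0->0->0->0->1, with weight 13 + (-9) + (-9) + (-9) + 16 = 2.
Optimal value attained by: walk 1->0->0->0->0->1.
Answer: (G^⊗5)[1][1] = 2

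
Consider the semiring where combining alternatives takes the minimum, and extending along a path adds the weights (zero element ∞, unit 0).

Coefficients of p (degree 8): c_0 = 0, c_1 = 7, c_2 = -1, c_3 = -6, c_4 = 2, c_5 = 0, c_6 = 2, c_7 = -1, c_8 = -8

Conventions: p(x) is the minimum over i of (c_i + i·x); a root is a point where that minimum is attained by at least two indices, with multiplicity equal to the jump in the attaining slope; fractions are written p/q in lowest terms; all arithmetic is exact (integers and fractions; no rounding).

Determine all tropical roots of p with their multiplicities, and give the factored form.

hull edge (i=0, c=0) to (i=3, c=-6): slope -2, span 3
hull edge (i=3, c=-6) to (i=8, c=-8): slope -2/5, span 5
Factored form: p(x) = -8 ⊗ (x ⊕ 2/5) ⊗ (x ⊕ 2/5) ⊗ (x ⊕ 2/5) ⊗ (x ⊕ 2/5) ⊗ (x ⊕ 2/5) ⊗ (x ⊕ 2) ⊗ (x ⊕ 2) ⊗ (x ⊕ 2)
Answer: roots = 2/5 (mult 5), 2 (mult 3)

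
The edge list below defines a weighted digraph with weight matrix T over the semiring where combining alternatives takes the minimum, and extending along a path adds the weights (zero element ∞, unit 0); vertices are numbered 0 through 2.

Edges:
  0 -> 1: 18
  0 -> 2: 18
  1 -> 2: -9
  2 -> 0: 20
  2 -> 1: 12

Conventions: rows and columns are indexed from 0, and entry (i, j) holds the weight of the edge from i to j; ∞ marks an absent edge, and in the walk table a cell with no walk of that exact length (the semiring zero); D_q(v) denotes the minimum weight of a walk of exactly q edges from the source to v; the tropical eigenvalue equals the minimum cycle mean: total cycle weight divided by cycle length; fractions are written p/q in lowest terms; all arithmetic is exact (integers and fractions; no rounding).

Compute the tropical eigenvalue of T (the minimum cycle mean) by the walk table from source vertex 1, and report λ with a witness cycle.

q=0: [∞, 0, ∞]
q=1: [∞, ∞, -9]
q=2: [11, 3, ∞]
q=3: [∞, 29, -6]
Optimal cycle mean attained by: cycle 1->2->1, total (-9) + 12, length 2.
Answer: λ = 3/2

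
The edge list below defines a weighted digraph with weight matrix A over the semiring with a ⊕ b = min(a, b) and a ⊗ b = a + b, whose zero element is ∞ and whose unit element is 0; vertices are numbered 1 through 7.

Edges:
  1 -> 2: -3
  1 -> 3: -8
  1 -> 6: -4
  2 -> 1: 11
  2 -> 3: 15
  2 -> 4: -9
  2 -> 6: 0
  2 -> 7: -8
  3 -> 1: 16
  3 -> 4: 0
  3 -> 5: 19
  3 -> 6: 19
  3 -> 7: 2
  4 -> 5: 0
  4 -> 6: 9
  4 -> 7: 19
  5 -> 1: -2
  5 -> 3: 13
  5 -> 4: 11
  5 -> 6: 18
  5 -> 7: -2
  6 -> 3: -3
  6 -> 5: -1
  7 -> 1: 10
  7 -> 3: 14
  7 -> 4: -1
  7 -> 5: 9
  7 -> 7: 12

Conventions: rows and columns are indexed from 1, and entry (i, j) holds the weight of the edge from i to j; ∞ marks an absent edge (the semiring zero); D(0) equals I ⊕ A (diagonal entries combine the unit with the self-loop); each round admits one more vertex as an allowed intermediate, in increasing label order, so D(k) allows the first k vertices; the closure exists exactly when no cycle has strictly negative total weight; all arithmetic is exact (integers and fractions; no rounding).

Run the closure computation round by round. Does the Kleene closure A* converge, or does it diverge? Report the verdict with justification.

D(0):
  [0, -3, -8, ∞, ∞, -4, ∞]
  [11, 0, 15, -9, ∞, 0, -8]
  [16, ∞, 0, 0, 19, 19, 2]
  [∞, ∞, ∞, 0, 0, 9, 19]
  [-2, ∞, 13, 11, 0, 18, -2]
  [∞, ∞, -3, ∞, -1, 0, ∞]
  [10, ∞, 14, -1, 9, ∞, 0]
D(1):
  [0, -3, -8, ∞, ∞, -4, ∞]
  [11, 0, 3, -9, ∞, 0, -8]
  [16, 13, 0, 0, 19, 12, 2]
  [∞, ∞, ∞, 0, 0, 9, 19]
  [-2, -5, -10, 11, 0, -6, -2]
  [∞, ∞, -3, ∞, -1, 0, ∞]
  [10, 7, 2, -1, 9, 6, 0]
Detection: at round 2, diagonal entry (7, 7) turns strictly negative.
Key observation: the cycle 7->1->2->7 has total weight 10 + (-3) + (-8), which is strictly negative.
Answer: DIVERGES — negative cycle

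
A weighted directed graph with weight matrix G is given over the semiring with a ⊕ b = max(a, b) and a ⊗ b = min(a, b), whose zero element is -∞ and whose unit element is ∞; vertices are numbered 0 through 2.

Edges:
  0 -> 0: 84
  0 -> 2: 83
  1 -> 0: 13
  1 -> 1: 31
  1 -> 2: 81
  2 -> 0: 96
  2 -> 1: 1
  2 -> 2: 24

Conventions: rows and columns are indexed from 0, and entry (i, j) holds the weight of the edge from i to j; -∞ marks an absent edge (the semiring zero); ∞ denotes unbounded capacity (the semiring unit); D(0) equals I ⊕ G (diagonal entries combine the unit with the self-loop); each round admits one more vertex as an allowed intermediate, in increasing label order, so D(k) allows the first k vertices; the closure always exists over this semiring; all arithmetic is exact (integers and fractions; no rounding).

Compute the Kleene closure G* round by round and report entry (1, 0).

D(0):
  [∞, -∞, 83]
  [13, ∞, 81]
  [96, 1, ∞]
D(1):
  [∞, -∞, 83]
  [13, ∞, 81]
  [96, 1, ∞]
D(2):
  [∞, -∞, 83]
  [13, ∞, 81]
  [96, 1, ∞]
D(3):
  [∞, 1, 83]
  [81, ∞, 81]
  [96, 1, ∞]
Answer: G*[1][0] = 81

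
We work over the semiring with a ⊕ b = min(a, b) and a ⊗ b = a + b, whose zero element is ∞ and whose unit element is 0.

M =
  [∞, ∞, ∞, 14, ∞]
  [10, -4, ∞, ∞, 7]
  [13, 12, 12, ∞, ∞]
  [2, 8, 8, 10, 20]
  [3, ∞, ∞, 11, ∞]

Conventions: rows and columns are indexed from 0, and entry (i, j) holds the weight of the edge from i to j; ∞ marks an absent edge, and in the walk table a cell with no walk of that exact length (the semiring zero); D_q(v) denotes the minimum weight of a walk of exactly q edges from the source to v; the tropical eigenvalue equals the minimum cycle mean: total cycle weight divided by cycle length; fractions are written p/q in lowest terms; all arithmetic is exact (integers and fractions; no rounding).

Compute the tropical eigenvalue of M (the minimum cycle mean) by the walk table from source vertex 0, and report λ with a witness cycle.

q=0: [0, ∞, ∞, ∞, ∞]
q=1: [∞, ∞, ∞, 14, ∞]
q=2: [16, 22, 22, 24, 34]
q=3: [26, 18, 32, 30, 29]
q=4: [28, 14, 38, 40, 25]
q=5: [24, 10, 48, 36, 21]
Optimal cycle mean attained by: cycle 1->1, total (-4), length 1.
Answer: λ = -4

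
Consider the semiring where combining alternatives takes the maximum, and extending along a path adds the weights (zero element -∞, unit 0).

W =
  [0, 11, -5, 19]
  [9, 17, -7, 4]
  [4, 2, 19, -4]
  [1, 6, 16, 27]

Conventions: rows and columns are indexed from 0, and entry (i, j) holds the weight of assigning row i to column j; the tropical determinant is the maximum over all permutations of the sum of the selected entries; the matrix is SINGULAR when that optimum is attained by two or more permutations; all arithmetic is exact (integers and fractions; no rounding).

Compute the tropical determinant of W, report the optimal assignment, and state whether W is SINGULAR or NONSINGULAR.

σ = (0, 1, 2, 3): 0 + 17 + 19 + 27 = 63
σ = (0, 1, 3, 2): 0 + 17 + (-4) + 16 = 29
σ = (0, 2, 1, 3): 0 + (-7) + 2 + 27 = 22
σ = (0, 2, 3, 1): 0 + (-7) + (-4) + 6 = -5
σ = (0, 3, 1, 2): 0 + 4 + 2 + 16 = 22
σ = (0, 3, 2, 1): 0 + 4 + 19 + 6 = 29
σ = (1, 0, 2, 3): 11 + 9 + 19 + 27 = 66
σ = (1, 0, 3, 2): 11 + 9 + (-4) + 16 = 32
σ = (1, 2, 0, 3): 11 + (-7) + 4 + 27 = 35
σ = (1, 2, 3, 0): 11 + (-7) + (-4) + 1 = 1
σ = (1, 3, 0, 2): 11 + 4 + 4 + 16 = 35
σ = (1, 3, 2, 0): 11 + 4 + 19 + 1 = 35
σ = (2, 0, 1, 3): (-5) + 9 + 2 + 27 = 33
σ = (2, 0, 3, 1): (-5) + 9 + (-4) + 6 = 6
σ = (2, 1, 0, 3): (-5) + 17 + 4 + 27 = 43
σ = (2, 1, 3, 0): (-5) + 17 + (-4) + 1 = 9
σ = (2, 3, 0, 1): (-5) + 4 + 4 + 6 = 9
σ = (2, 3, 1, 0): (-5) + 4 + 2 + 1 = 2
σ = (3, 0, 1, 2): 19 + 9 + 2 + 16 = 46
σ = (3, 0, 2, 1): 19 + 9 + 19 + 6 = 53
σ = (3, 1, 0, 2): 19 + 17 + 4 + 16 = 56
σ = (3, 1, 2, 0): 19 + 17 + 19 + 1 = 56
σ = (3, 2, 0, 1): 19 + (-7) + 4 + 6 = 22
σ = (3, 2, 1, 0): 19 + (-7) + 2 + 1 = 15
Optimal value attained by: σ = (1, 0, 2, 3).
Answer: det⊕(W) = 66; verdict: NONSINGULAR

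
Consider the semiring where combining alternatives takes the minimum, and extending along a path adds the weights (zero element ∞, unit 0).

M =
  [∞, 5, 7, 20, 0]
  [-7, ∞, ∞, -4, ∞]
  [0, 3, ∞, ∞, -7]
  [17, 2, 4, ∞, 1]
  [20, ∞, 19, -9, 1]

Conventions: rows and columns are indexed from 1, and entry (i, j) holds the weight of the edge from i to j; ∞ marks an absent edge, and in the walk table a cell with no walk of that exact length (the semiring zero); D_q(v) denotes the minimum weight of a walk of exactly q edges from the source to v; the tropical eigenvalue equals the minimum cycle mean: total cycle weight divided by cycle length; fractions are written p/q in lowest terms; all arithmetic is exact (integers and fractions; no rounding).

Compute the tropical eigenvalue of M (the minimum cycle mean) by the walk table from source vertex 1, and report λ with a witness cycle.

q=0: [0, ∞, ∞, ∞, ∞]
q=1: [∞, 5, 7, 20, 0]
q=2: [-2, 10, 19, -9, 0]
q=3: [3, -7, -5, -9, -8]
q=4: [-14, -7, -5, -17, -12]
q=5: [-14, -15, -13, -21, -16]
Optimal cycle mean attained by: cycle 3->5->4->3, total (-7) + (-9) + 4, length 3.
Answer: λ = -4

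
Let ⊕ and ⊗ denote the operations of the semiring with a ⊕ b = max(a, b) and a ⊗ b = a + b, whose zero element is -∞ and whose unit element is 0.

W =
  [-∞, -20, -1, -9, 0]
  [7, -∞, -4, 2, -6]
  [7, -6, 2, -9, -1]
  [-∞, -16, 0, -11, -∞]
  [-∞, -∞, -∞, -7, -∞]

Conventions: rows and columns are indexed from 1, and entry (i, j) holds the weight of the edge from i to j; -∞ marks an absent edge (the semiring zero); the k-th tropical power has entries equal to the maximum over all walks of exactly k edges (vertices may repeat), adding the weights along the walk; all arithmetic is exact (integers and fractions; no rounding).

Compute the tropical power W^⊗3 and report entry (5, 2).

W^⊗2:
  [6, -7, 1, -7, -2]
  [3, -10, 6, -2, 7]
  [9, -4, 6, -2, 7]
  [7, -6, 2, -9, -1]
  [-∞, -23, -7, -18, -∞]
W^⊗3:
  [8, -5, 5, -3, 6]
  [13, 0, 8, 0, 5]
  [13, 0, 8, 0, 9]
  [9, -4, 6, -2, 7]
  [0, -13, -5, -16, -8]
Key observation: the optimum is the walk 5->4->3->2, with weight (-7) + 0 + (-6) = -13.
Optimal value attained by: walk 5->4->3->2.
Answer: (W^⊗3)[5][2] = -13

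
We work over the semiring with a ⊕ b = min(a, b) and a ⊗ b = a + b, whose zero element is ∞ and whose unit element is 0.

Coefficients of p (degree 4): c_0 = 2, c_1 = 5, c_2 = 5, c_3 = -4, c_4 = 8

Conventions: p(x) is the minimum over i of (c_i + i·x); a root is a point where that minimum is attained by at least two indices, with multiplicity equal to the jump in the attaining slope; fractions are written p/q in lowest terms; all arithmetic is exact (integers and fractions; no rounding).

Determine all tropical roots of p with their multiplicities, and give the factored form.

hull edge (i=0, c=2) to (i=3, c=-4): slope -2, span 3
hull edge (i=3, c=-4) to (i=4, c=8): slope 12, span 1
Factored form: p(x) = 8 ⊗ (x ⊕ (-12)) ⊗ (x ⊕ 2) ⊗ (x ⊕ 2) ⊗ (x ⊕ 2)
Answer: roots = -12 (mult 1), 2 (mult 3)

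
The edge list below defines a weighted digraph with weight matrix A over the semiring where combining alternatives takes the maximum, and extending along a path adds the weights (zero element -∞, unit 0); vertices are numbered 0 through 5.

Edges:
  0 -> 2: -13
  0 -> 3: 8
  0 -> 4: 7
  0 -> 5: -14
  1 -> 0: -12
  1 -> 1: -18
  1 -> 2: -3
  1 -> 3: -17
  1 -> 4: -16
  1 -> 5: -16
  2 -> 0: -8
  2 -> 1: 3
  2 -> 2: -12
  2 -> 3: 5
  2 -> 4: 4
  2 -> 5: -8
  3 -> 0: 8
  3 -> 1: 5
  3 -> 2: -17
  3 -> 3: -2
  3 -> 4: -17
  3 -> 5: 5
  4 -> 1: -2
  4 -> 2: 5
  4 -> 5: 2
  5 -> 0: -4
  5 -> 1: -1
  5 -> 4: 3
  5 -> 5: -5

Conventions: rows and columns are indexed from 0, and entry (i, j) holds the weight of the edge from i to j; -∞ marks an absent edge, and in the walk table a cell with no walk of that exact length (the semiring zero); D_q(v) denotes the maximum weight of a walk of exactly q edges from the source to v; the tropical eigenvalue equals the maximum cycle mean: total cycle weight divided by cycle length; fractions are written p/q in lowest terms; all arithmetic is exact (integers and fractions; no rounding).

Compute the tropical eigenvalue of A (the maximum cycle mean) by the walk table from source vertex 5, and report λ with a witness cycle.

q=0: [-∞, -∞, -∞, -∞, -∞, 0]
q=1: [-4, -1, -∞, -∞, 3, -5]
q=2: [-9, 1, 8, 4, 3, 5]
q=3: [12, 11, 8, 13, 12, 9]
q=4: [21, 18, 17, 20, 19, 18]
q=5: [28, 25, 24, 29, 28, 25]
q=6: [37, 34, 33, 36, 35, 34]
Optimal cycle mean attained by: cycle 0->3->0, total 8 + 8, length 2.
Answer: λ = 8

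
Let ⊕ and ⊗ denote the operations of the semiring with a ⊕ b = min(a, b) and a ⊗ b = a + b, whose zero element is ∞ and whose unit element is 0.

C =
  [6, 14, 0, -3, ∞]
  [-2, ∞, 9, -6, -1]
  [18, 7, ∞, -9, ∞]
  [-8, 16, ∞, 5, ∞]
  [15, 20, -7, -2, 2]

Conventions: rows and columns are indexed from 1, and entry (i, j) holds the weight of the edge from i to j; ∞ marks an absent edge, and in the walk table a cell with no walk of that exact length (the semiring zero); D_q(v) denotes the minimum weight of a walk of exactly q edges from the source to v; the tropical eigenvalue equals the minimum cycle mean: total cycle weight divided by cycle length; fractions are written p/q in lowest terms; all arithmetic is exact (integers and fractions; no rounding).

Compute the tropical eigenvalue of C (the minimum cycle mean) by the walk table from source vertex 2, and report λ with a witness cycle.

q=0: [∞, 0, ∞, ∞, ∞]
q=1: [-2, ∞, 9, -6, -1]
q=2: [-14, 10, -8, -5, 1]
q=3: [-13, -1, -14, -17, 3]
q=4: [-25, -7, -13, -23, -2]
q=5: [-31, -11, -25, -28, -8]
Optimal cycle mean attained by: cycle 1->3->4->1, total 0 + (-9) + (-8), length 3.
Answer: λ = -17/3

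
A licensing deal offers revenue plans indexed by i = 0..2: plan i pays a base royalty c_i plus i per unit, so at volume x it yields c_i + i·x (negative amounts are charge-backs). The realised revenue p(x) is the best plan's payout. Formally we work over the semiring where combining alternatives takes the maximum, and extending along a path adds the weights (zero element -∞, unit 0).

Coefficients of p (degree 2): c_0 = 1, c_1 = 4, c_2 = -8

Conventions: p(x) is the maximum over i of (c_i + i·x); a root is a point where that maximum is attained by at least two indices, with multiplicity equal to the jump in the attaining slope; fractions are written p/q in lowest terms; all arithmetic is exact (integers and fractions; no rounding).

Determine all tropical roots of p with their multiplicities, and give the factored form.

hull edge (i=0, c=1) to (i=1, c=4): slope 3, span 1
hull edge (i=1, c=4) to (i=2, c=-8): slope -12, span 1
Factored form: p(x) = -8 ⊗ (x ⊕ (-3)) ⊗ (x ⊕ 12)
Answer: roots = -3 (mult 1), 12 (mult 1)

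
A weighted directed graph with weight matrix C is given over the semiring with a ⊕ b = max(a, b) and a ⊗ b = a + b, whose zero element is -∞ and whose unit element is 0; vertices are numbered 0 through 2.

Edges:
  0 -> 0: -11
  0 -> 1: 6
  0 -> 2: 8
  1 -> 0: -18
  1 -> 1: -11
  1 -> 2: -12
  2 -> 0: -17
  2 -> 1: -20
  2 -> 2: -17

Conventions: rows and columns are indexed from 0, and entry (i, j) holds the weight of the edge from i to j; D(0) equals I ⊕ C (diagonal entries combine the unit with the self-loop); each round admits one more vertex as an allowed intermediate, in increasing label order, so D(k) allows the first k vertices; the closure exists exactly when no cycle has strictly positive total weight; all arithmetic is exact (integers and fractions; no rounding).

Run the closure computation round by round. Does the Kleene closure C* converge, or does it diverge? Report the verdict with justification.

D(0):
  [0, 6, 8]
  [-18, 0, -12]
  [-17, -20, 0]
D(1):
  [0, 6, 8]
  [-18, 0, -10]
  [-17, -11, 0]
D(2):
  [0, 6, 8]
  [-18, 0, -10]
  [-17, -11, 0]
D(3):
  [0, 6, 8]
  [-18, 0, -10]
  [-17, -11, 0]
Key observation: every diagonal entry stays at the unit through all rounds, so no improving cycle exists.
Answer: CONVERGES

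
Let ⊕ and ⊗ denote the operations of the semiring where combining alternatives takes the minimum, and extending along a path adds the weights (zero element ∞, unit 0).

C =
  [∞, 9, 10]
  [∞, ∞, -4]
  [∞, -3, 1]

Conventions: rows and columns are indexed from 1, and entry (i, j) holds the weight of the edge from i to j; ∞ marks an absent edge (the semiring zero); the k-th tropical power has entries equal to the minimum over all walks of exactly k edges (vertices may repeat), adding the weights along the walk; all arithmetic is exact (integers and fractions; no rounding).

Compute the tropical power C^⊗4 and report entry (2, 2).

C^⊗2:
  [∞, 7, 5]
  [∞, -7, -3]
  [∞, -2, -7]
C^⊗3:
  [∞, 2, 3]
  [∞, -6, -11]
  [∞, -10, -6]
C^⊗4:
  [∞, 0, -2]
  [∞, -14, -10]
  [∞, -9, -14]
Key observation: the optimum is the walk 2->3->2->3->2, with weight (-4) + (-3) + (-4) + (-3) = -14.
Optimal value attained by: walk 2->3->2->3->2.
Answer: (C^⊗4)[2][2] = -14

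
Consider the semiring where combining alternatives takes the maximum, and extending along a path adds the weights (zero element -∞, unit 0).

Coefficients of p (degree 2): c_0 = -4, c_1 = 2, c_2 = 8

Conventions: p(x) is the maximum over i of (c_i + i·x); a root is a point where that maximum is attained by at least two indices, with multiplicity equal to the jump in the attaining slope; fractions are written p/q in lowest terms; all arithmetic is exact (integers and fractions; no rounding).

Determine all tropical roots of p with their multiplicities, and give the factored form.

hull edge (i=0, c=-4) to (i=2, c=8): slope 6, span 2
Factored form: p(x) = 8 ⊗ (x ⊕ (-6)) ⊗ (x ⊕ (-6))
Answer: roots = -6 (mult 2)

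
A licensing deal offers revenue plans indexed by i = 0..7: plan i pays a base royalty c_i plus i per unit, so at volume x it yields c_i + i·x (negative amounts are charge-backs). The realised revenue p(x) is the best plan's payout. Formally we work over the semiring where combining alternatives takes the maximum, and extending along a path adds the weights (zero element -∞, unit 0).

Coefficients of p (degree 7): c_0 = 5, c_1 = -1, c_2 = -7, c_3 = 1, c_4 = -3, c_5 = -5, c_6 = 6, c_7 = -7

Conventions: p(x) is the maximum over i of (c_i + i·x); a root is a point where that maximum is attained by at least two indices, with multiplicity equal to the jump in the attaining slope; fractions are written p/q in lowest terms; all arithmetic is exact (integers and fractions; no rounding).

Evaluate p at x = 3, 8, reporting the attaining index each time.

p(3) = max(5+0·3=5, -1+1·3=2, -7+2·3=-1, 1+3·3=10, -3+4·3=9, -5+5·3=10, 6+6·3=24, -7+7·3=14) = 24 (attained by i=6)
p(8) = max(5+0·8=5, -1+1·8=7, -7+2·8=9, 1+3·8=25, -3+4·8=29, -5+5·8=35, 6+6·8=54, -7+7·8=49) = 54 (attained by i=6)
Answer: p(3) = 24; p(8) = 54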